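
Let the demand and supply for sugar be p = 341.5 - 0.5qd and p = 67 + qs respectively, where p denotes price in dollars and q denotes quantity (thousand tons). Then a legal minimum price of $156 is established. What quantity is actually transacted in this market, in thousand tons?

Rearranging demand gives qd = 683 - 2p; rearranging supply gives qs = p - 67. In a free market, 683 - 2p = p - 67 gives the equilibrium p* = 250, q* = 183.
Since 156 is below p* = 250, the floor does not bind and the free-market outcome prevails.

183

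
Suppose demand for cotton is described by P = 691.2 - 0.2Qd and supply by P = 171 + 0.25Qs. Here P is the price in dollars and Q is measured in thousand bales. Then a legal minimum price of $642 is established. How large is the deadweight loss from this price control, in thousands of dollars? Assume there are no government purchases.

Rearranging demand gives Qd = 3456 - 5P; rearranging supply gives Qs = 4P - 684. Setting quantity demanded equal to quantity supplied, 3456 - 5P = 4P - 684, gives P* = 460 and Q* = 1156.
Since 642 > 460, the floor is binding.
At P = 642: Qd = 3456 - 5·642 = 246 and Qs = 4·642 - 684 = 1884.
Quantity traded falls to 246. At Q = 246 the demand price is (3456 - 246)/5 = 642 and the supply price is (684 + 246)/4 = 232.5.
Deadweight loss = ½ · (642 - 232.5) · (1156 - 246) = ½ · 409.5 · 910 = 186322.5.

186322.5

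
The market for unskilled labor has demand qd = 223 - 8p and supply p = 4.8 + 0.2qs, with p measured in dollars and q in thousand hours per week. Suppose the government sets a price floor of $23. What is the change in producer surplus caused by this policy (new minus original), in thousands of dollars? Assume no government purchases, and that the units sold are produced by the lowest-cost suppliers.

Rearranging supply gives qs = 5p - 24. In a free market, 223 - 8p = 5p - 24 gives the equilibrium p* = 19, q* = 71.
Since 23 > 19, the floor is binding.
At p = 23: qd = 223 - 8·23 = 39 and qs = 5·23 - 24 = 91.
Producer surplus without the control is ½ · (19 - 4.8) · 71 = 504.1.
With the floor, 39 units are sold at 23. The supply price at q = 39 is 12.6, so PS = ½ · [(23 - 4.8) + (23 - 12.6)] · 39 = 557.7.
Change in producer surplus = 557.7 - 504.1 = 53.6.

53.6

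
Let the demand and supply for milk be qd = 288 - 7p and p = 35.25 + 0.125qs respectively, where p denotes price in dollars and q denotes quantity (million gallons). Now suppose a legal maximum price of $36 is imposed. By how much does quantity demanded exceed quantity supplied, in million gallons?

Rearranging supply gives qs = 8p - 282. Without the control the market clears where 288 - 7p = 8p - 282, i.e. p* = 38 and q* = 22.
Since 36 < 38, the ceiling is binding.
At p = 36: qd = 288 - 7·36 = 36 and qs = 8·36 - 282 = 6.
Shortage = qd - qs = 36 - 6 = 30.

30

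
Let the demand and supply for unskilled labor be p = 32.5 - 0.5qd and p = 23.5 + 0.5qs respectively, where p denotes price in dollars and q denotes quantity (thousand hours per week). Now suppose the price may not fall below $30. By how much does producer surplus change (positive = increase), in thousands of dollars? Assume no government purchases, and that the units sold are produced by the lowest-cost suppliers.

Rearranging demand gives qd = 65 - 2p; rearranging supply gives qs = 2p - 47. Setting quantity demanded equal to quantity supplied, 65 - 2p = 2p - 47, gives p* = 28 and q* = 9.
Since 30 > 28, the floor is binding.
At p = 30: qd = 65 - 2·30 = 5 and qs = 2·30 - 47 = 13.
Producer surplus without the control is ½ · (28 - 23.5) · 9 = 20.25.
With the floor, 5 units are sold at 30. The supply price at q = 5 is 26, so PS = ½ · [(30 - 23.5) + (30 - 26)] · 5 = 26.25.
Change in producer surplus = 26.25 - 20.25 = 6.

6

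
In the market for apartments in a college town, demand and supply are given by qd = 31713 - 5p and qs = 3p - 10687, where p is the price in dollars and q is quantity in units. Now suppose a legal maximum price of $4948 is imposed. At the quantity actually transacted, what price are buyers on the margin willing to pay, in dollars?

Setting quantity demanded equal to quantity supplied, 31713 - 5p = 3p - 10687, gives p* = 5300 and q* = 5213.
Since 4948 < 5300, the ceiling is binding.
At p = 4948: qd = 31713 - 5·4948 = 6973 and qs = 3·4948 - 10687 = 4157.
Only 4157 units reach the market. On the demand curve, the marginal buyer's willingness to pay at q = 4157 is (31713 - 4157)/5 = 5511.2.

5511.2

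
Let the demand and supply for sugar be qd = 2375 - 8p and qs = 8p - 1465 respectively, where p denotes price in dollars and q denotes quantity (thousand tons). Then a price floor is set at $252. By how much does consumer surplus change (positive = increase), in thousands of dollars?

-4884

In a free market, 2375 - 8p = 8p - 1465 gives the equilibrium p* = 240, q* = 455.
The floor of 252 is above the equilibrium price 240, so it binds.
At p = 252: qd = 2375 - 8·252 = 359 and qs = 8·252 - 1465 = 551.
Consumer surplus without the control is ½ · (296.875 - 240) · 455 = 12939.0625.
With the floor, consumers buy 359 units at 252, so CS = ½ · (296.875 - 252) · 359 = 8055.0625.
Change in consumer surplus = 8055.0625 - 12939.0625 = -4884.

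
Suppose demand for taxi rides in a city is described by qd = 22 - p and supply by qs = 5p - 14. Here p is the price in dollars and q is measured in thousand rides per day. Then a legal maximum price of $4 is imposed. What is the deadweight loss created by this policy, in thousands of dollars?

60

Equilibrium: 22 - p = 5p - 14, so 36 = 6p and p* = 6, q* = 16.
The ceiling of 4 is below the equilibrium price 6, so it binds.
At p = 4: qd = 22 - 4 = 18 and qs = 5·4 - 14 = 6.
Quantity traded falls to 6. At q = 6 the demand price is 22 - 6 = 16 and the supply price is (14 + 6)/5 = 4.
Deadweight loss = ½ · (16 - 4) · (16 - 6) = ½ · 12 · 10 = 60.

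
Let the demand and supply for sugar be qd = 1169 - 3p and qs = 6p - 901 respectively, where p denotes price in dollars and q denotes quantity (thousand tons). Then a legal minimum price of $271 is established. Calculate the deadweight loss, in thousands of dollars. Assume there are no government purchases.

3782.25

In a free market, 1169 - 3p = 6p - 901 gives the equilibrium p* = 230, q* = 479.
The floor of 271 is above the equilibrium price 230, so it binds.
At p = 271: qd = 1169 - 3·271 = 356 and qs = 6·271 - 901 = 725.
Quantity traded falls to 356. At q = 356 the demand price is (1169 - 356)/3 = 271 and the supply price is (901 + 356)/6 = 209.5.
Deadweight loss = ½ · (271 - 209.5) · (479 - 356) = ½ · 61.5 · 123 = 3782.25.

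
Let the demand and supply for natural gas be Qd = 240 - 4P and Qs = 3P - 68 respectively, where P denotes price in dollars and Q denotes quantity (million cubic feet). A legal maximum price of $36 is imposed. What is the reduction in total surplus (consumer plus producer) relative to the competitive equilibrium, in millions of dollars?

In a free market, 240 - 4P = 3P - 68 gives the equilibrium P* = 44, Q* = 64.
The ceiling of 36 is below the equilibrium price 44, so it binds.
At P = 36: Qd = 240 - 4·36 = 96 and Qs = 3·36 - 68 = 40.
Quantity traded falls to 40. At Q = 40 the demand price is (240 - 40)/4 = 50 and the supply price is (68 + 40)/3 = 36.
Deadweight loss = ½ · (50 - 36) · (64 - 40) = ½ · 14 · 24 = 168.

168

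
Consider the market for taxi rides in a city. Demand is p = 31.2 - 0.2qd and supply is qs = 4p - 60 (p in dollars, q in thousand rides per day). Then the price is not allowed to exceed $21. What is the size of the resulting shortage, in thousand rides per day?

27

Rearranging demand gives qd = 156 - 5p. In a free market, 156 - 5p = 4p - 60 gives the equilibrium p* = 24, q* = 36.
Because the ceiling (21) lies below the market-clearing price, it is binding.
At p = 21: qd = 156 - 5·21 = 51 and qs = 4·21 - 60 = 24.
Shortage = qd - qs = 51 - 24 = 27.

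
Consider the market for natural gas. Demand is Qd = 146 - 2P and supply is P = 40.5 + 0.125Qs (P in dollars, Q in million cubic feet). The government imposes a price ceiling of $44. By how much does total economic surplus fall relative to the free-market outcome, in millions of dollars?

Rearranging supply gives Qs = 8P - 324. Without the control the market clears where 146 - 2P = 8P - 324, i.e. P* = 47 and Q* = 52.
Since 44 < 47, the ceiling is binding.
At P = 44: Qd = 146 - 2·44 = 58 and Qs = 8·44 - 324 = 28.
Quantity traded falls to 28. At Q = 28 the demand price is (146 - 28)/2 = 59 and the supply price is (324 + 28)/8 = 44.
Deadweight loss = ½ · (59 - 44) · (52 - 28) = ½ · 15 · 24 = 180.

180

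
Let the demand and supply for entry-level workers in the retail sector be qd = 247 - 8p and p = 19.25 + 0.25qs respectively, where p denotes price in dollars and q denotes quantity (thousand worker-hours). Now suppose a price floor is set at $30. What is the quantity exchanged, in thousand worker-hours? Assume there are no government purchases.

Rearranging supply gives qs = 4p - 77. Without the control the market clears where 247 - 8p = 4p - 77, i.e. p* = 27 and q* = 31.
Since 30 > 27, the floor is binding.
At p = 30: qd = 247 - 8·30 = 7 and qs = 4·30 - 77 = 43.
The quantity actually transacted is the short side, demand: 7.

7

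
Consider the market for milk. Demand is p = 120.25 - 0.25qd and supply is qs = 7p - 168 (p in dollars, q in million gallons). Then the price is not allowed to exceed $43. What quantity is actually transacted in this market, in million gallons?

Rearranging demand gives qd = 481 - 4p. In a free market, 481 - 4p = 7p - 168 gives the equilibrium p* = 59, q* = 245.
Since 43 < 59, the ceiling is binding.
At p = 43: qd = 481 - 4·43 = 309 and qs = 7·43 - 168 = 133.
The quantity actually transacted is the short side, supply: 133.

133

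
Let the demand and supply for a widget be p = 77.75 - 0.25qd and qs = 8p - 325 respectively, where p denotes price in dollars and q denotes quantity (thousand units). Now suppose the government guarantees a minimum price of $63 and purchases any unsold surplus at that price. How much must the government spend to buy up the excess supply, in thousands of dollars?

Rearranging demand gives qd = 311 - 4p. In a free market, 311 - 4p = 8p - 325 gives the equilibrium p* = 53, q* = 99.
Because the floor (63) lies above the market-clearing price, it is binding.
At p = 63: qd = 311 - 4·63 = 59 and qs = 8·63 - 325 = 179.
Surplus = qs - qd = 120.
Government expenditure = surplus × support price = 120 × 63 = 7560.

7560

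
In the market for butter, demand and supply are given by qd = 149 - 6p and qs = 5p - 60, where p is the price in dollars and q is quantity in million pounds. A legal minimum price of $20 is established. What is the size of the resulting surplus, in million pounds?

Equilibrium: 149 - 6p = 5p - 60, so 209 = 11p and p* = 19, q* = 35.
The floor of 20 is above the equilibrium price 19, so it binds.
At p = 20: qd = 149 - 6·20 = 29 and qs = 5·20 - 60 = 40.
Surplus = qs - qd = 40 - 29 = 11.

11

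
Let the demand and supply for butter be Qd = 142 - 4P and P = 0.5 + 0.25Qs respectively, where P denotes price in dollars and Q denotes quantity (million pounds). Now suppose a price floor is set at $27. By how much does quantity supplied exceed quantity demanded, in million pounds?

Rearranging supply gives Qs = 4P - 2. Equilibrium: 142 - 4P = 4P - 2, so 144 = 8P and P* = 18, Q* = 70.
The floor of 27 is above the equilibrium price 18, so it binds.
At P = 27: Qd = 142 - 4·27 = 34 and Qs = 4·27 - 2 = 106.
Surplus = Qs - Qd = 106 - 34 = 72.

72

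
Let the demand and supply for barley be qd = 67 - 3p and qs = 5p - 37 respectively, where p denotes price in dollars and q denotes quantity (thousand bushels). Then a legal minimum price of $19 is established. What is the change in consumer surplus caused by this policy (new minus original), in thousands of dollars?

-114

Without the control the market clears where 67 - 3p = 5p - 37, i.e. p* = 13 and q* = 28.
The floor of 19 is above the equilibrium price 13, so it binds.
At p = 19: qd = 67 - 3·19 = 10 and qs = 5·19 - 37 = 58.
Consumer surplus without the control is ½ · (67/3 - 13) · 28 = 392/3.
With the floor, consumers buy 10 units at 19, so CS = ½ · (67/3 - 19) · 10 = 50/3.
Change in consumer surplus = 50/3 - 392/3 = -114.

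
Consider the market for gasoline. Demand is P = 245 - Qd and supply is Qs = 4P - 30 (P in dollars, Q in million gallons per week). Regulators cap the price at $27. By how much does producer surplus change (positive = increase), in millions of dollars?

-3752

Rearranging demand gives Qd = 245 - P. Setting quantity demanded equal to quantity supplied, 245 - P = 4P - 30, gives P* = 55 and Q* = 190.
Because the ceiling (27) lies below the market-clearing price, it is binding.
At P = 27: Qd = 245 - 27 = 218 and Qs = 4·27 - 30 = 78.
Producer surplus without the control is ½ · (55 - 7.5) · 190 = 4512.5.
With the ceiling, producers sell 78 units at 27, so PS = ½ · (27 - 7.5) · 78 = 760.5.
Change in producer surplus = 760.5 - 4512.5 = -3752.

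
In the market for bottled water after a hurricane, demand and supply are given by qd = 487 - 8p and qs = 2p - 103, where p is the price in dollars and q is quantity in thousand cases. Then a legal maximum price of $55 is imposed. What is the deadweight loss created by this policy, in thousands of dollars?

Without the control the market clears where 487 - 8p = 2p - 103, i.e. p* = 59 and q* = 15.
Since 55 < 59, the ceiling is binding.
At p = 55: qd = 487 - 8·55 = 47 and qs = 2·55 - 103 = 7.
Quantity traded falls to 7. At q = 7 the demand price is (487 - 7)/8 = 60 and the supply price is (103 + 7)/2 = 55.
Deadweight loss = ½ · (60 - 55) · (15 - 7) = ½ · 5 · 8 = 20.

20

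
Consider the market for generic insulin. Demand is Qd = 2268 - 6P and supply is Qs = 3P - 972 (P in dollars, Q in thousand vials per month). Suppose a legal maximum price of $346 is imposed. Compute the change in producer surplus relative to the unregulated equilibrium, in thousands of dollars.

-1218

Without the control the market clears where 2268 - 6P = 3P - 972, i.e. P* = 360 and Q* = 108.
The ceiling of 346 is below the equilibrium price 360, so it binds.
At P = 346: Qd = 2268 - 6·346 = 192 and Qs = 3·346 - 972 = 66.
Producer surplus without the control is ½ · (360 - 324) · 108 = 1944.
With the ceiling, producers sell 66 units at 346, so PS = ½ · (346 - 324) · 66 = 726.
Change in producer surplus = 726 - 1944 = -1218.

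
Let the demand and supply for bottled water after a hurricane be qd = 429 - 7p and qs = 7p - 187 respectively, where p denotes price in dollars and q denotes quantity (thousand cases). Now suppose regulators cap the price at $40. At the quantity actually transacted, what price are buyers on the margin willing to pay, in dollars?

48

In a free market, 429 - 7p = 7p - 187 gives the equilibrium p* = 44, q* = 121.
Because the ceiling (40) lies below the market-clearing price, it is binding.
At p = 40: qd = 429 - 7·40 = 149 and qs = 7·40 - 187 = 93.
Only 93 units reach the market. On the demand curve, the marginal buyer's willingness to pay at q = 93 is (429 - 93)/7 = 48.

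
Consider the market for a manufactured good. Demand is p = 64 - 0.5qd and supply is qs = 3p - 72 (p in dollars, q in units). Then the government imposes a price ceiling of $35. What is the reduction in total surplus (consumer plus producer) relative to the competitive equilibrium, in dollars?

93.75

Rearranging demand gives qd = 128 - 2p. In a free market, 128 - 2p = 3p - 72 gives the equilibrium p* = 40, q* = 48.
Because the ceiling (35) lies below the market-clearing price, it is binding.
At p = 35: qd = 128 - 2·35 = 58 and qs = 3·35 - 72 = 33.
Quantity traded falls to 33. At q = 33 the demand price is (128 - 33)/2 = 47.5 and the supply price is (72 + 33)/3 = 35.
Deadweight loss = ½ · (47.5 - 35) · (48 - 33) = ½ · 12.5 · 15 = 93.75.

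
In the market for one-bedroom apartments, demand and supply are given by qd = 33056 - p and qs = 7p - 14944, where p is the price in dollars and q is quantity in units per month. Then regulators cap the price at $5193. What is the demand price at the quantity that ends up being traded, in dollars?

In a free market, 33056 - p = 7p - 14944 gives the equilibrium p* = 6000, q* = 27056.
Because the ceiling (5193) lies below the market-clearing price, it is binding.
At p = 5193: qd = 33056 - 5193 = 27863 and qs = 7·5193 - 14944 = 21407.
Only 21407 units reach the market. On the demand curve, the marginal buyer's willingness to pay at q = 21407 is (33056 - 21407) = 11649.

11649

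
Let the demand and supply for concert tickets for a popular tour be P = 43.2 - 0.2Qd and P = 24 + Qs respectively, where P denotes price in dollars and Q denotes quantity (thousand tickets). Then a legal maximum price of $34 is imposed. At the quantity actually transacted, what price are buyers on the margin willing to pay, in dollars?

Rearranging demand gives Qd = 216 - 5P; rearranging supply gives Qs = P - 24. In a free market, 216 - 5P = P - 24 gives the equilibrium P* = 40, Q* = 16.
Because the ceiling (34) lies below the market-clearing price, it is binding.
At P = 34: Qd = 216 - 5·34 = 46 and Qs = 34 - 24 = 10.
Only 10 units reach the market. On the demand curve, the marginal buyer's willingness to pay at Q = 10 is (216 - 10)/5 = 41.2.

41.2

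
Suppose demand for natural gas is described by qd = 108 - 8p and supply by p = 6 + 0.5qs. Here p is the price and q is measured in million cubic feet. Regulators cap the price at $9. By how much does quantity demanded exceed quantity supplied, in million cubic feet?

30

Rearranging supply gives qs = 2p - 12. Equilibrium: 108 - 8p = 2p - 12, so 120 = 10p and p* = 12, q* = 12.
Because the ceiling (9) lies below the market-clearing price, it is binding.
At p = 9: qd = 108 - 8·9 = 36 and qs = 2·9 - 12 = 6.
Shortage = qd - qs = 36 - 6 = 30.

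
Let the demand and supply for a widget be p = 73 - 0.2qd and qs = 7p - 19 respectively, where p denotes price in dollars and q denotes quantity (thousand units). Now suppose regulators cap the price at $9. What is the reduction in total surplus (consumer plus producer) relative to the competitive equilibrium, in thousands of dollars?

Rearranging demand gives qd = 365 - 5p. In a free market, 365 - 5p = 7p - 19 gives the equilibrium p* = 32, q* = 205.
The ceiling of 9 is below the equilibrium price 32, so it binds.
At p = 9: qd = 365 - 5·9 = 320 and qs = 7·9 - 19 = 44.
Quantity traded falls to 44. At q = 44 the demand price is (365 - 44)/5 = 64.2 and the supply price is (19 + 44)/7 = 9.
Deadweight loss = ½ · (64.2 - 9) · (205 - 44) = ½ · 55.2 · 161 = 4443.6.

4443.6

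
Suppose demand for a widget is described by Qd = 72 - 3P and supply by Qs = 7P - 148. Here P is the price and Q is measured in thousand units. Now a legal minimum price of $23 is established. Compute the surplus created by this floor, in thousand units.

Setting quantity demanded equal to quantity supplied, 72 - 3P = 7P - 148, gives P* = 22 and Q* = 6.
Since 23 > 22, the floor is binding.
At P = 23: Qd = 72 - 3·23 = 3 and Qs = 7·23 - 148 = 13.
Surplus = Qs - Qd = 13 - 3 = 10.

10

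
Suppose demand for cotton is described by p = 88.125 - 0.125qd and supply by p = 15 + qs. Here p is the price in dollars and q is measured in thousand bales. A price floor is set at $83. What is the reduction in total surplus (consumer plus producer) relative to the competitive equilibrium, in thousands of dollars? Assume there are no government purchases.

324

Rearranging demand gives qd = 705 - 8p; rearranging supply gives qs = p - 15. Without the control the market clears where 705 - 8p = p - 15, i.e. p* = 80 and q* = 65.
The floor of 83 is above the equilibrium price 80, so it binds.
At p = 83: qd = 705 - 8·83 = 41 and qs = 83 - 15 = 68.
Quantity traded falls to 41. At q = 41 the demand price is (705 - 41)/8 = 83 and the supply price is 15 + 41 = 56.
Deadweight loss = ½ · (83 - 56) · (65 - 41) = ½ · 27 · 24 = 324.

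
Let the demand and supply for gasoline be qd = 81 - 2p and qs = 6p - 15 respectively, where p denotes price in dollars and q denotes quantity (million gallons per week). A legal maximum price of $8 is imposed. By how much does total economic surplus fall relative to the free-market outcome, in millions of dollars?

Equilibrium: 81 - 2p = 6p - 15, so 96 = 8p and p* = 12, q* = 57.
Because the ceiling (8) lies below the market-clearing price, it is binding.
At p = 8: qd = 81 - 2·8 = 65 and qs = 6·8 - 15 = 33.
Quantity traded falls to 33. At q = 33 the demand price is (81 - 33)/2 = 24 and the supply price is (15 + 33)/6 = 8.
Deadweight loss = ½ · (24 - 8) · (57 - 33) = ½ · 16 · 24 = 192.

192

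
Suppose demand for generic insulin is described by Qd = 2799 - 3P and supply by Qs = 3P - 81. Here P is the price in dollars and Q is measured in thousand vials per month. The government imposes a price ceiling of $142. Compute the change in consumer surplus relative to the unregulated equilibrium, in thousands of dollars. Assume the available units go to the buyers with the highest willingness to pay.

-54756

Setting quantity demanded equal to quantity supplied, 2799 - 3P = 3P - 81, gives P* = 480 and Q* = 1359.
The ceiling of 142 is below the equilibrium price 480, so it binds.
At P = 142: Qd = 2799 - 3·142 = 2373 and Qs = 3·142 - 81 = 345.
Consumer surplus without the control is ½ · (933 - 480) · 1359 = 307813.5.
With the ceiling, 345 units are sold at 142 (assume they go to the highest-value buyers). The demand price at Q = 345 is 818, so CS = ½ · [(933 - 142) + (818 - 142)] · 345 = 253057.5.
Change in consumer surplus = 253057.5 - 307813.5 = -54756.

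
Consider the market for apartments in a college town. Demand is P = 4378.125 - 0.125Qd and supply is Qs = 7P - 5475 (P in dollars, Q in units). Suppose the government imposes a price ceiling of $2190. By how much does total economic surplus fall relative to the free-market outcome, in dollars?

1706906.25

Rearranging demand gives Qd = 35025 - 8P. Without the control the market clears where 35025 - 8P = 7P - 5475, i.e. P* = 2700 and Q* = 13425.
Since 2190 < 2700, the ceiling is binding.
At P = 2190: Qd = 35025 - 8·2190 = 17505 and Qs = 7·2190 - 5475 = 9855.
Quantity traded falls to 9855. At Q = 9855 the demand price is (35025 - 9855)/8 = 3146.25 and the supply price is (5475 + 9855)/7 = 2190.
Deadweight loss = ½ · (3146.25 - 2190) · (13425 - 9855) = ½ · 956.25 · 3570 = 1706906.25.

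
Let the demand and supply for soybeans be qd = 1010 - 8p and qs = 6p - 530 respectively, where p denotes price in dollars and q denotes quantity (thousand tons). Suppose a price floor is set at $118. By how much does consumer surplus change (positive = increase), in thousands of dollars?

Equilibrium: 1010 - 8p = 6p - 530, so 1540 = 14p and p* = 110, q* = 130.
Because the floor (118) lies above the market-clearing price, it is binding.
At p = 118: qd = 1010 - 8·118 = 66 and qs = 6·118 - 530 = 178.
Consumer surplus without the control is ½ · (126.25 - 110) · 130 = 1056.25.
With the floor, consumers buy 66 units at 118, so CS = ½ · (126.25 - 118) · 66 = 272.25.
Change in consumer surplus = 272.25 - 1056.25 = -784.

-784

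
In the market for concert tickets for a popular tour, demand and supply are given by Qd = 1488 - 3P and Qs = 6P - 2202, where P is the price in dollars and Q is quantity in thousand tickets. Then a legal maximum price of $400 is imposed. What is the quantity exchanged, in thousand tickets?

198

Without the control the market clears where 1488 - 3P = 6P - 2202, i.e. P* = 410 and Q* = 258.
Because the ceiling (400) lies below the market-clearing price, it is binding.
At P = 400: Qd = 1488 - 3·400 = 288 and Qs = 6·400 - 2202 = 198.
The quantity actually transacted is the short side, supply: 198.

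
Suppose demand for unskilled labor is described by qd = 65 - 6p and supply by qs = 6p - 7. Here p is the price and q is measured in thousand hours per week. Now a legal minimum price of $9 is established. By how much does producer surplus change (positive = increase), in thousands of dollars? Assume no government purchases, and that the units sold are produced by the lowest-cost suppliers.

6

Without the control the market clears where 65 - 6p = 6p - 7, i.e. p* = 6 and q* = 29.
The floor of 9 is above the equilibrium price 6, so it binds.
At p = 9: qd = 65 - 6·9 = 11 and qs = 6·9 - 7 = 47.
Producer surplus without the control is ½ · (6 - 7/6) · 29 = 841/12.
With the floor, 11 units are sold at 9. The supply price at q = 11 is 3, so PS = ½ · [(9 - 7/6) + (9 - 3)] · 11 = 913/12.
Change in producer surplus = 913/12 - 841/12 = 6.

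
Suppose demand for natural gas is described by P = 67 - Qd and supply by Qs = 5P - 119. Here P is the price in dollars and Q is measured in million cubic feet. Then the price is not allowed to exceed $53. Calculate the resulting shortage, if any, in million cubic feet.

0

Rearranging demand gives Qd = 67 - P. Without the control the market clears where 67 - P = 5P - 119, i.e. P* = 31 and Q* = 36.
Since 53 is above P* = 31, the ceiling does not bind and the free-market outcome prevails.
Since the control does not bind, there is no shortage.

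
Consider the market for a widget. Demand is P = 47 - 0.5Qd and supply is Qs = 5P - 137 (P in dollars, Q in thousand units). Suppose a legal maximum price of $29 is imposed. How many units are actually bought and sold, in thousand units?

8

Rearranging demand gives Qd = 94 - 2P. Equilibrium: 94 - 2P = 5P - 137, so 231 = 7P and P* = 33, Q* = 28.
The ceiling of 29 is below the equilibrium price 33, so it binds.
At P = 29: Qd = 94 - 2·29 = 36 and Qs = 5·29 - 137 = 8.
The quantity actually transacted is the short side, supply: 8.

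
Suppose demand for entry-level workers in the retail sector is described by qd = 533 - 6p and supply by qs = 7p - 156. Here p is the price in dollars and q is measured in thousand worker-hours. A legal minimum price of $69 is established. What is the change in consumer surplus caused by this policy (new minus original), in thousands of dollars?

-2672

Without the control the market clears where 533 - 6p = 7p - 156, i.e. p* = 53 and q* = 215.
Since 69 > 53, the floor is binding.
At p = 69: qd = 533 - 6·69 = 119 and qs = 7·69 - 156 = 327.
Consumer surplus without the control is ½ · (533/6 - 53) · 215 = 46225/12.
With the floor, consumers buy 119 units at 69, so CS = ½ · (533/6 - 69) · 119 = 14161/12.
Change in consumer surplus = 14161/12 - 46225/12 = -2672.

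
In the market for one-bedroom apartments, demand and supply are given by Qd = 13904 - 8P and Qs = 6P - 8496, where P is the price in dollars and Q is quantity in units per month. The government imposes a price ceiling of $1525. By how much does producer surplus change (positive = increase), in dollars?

-65925

Equilibrium: 13904 - 8P = 6P - 8496, so 22400 = 14P and P* = 1600, Q* = 1104.
Because the ceiling (1525) lies below the market-clearing price, it is binding.
At P = 1525: Qd = 13904 - 8·1525 = 1704 and Qs = 6·1525 - 8496 = 654.
Producer surplus without the control is ½ · (1600 - 1416) · 1104 = 101568.
With the ceiling, producers sell 654 units at 1525, so PS = ½ · (1525 - 1416) · 654 = 35643.
Change in producer surplus = 35643 - 101568 = -65925.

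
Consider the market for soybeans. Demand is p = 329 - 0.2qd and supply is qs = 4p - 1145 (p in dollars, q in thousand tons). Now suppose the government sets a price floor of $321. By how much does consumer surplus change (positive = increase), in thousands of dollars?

Rearranging demand gives qd = 1645 - 5p. Setting quantity demanded equal to quantity supplied, 1645 - 5p = 4p - 1145, gives p* = 310 and q* = 95.
Because the floor (321) lies above the market-clearing price, it is binding.
At p = 321: qd = 1645 - 5·321 = 40 and qs = 4·321 - 1145 = 139.
Consumer surplus without the control is ½ · (329 - 310) · 95 = 902.5.
With the floor, consumers buy 40 units at 321, so CS = ½ · (329 - 321) · 40 = 160.
Change in consumer surplus = 160 - 902.5 = -742.5.

-742.5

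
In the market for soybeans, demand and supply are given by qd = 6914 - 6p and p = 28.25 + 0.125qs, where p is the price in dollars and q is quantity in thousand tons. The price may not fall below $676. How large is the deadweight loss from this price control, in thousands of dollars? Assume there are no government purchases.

Rearranging supply gives qs = 8p - 226. Equilibrium: 6914 - 6p = 8p - 226, so 7140 = 14p and p* = 510, q* = 3854.
Since 676 > 510, the floor is binding.
At p = 676: qd = 6914 - 6·676 = 2858 and qs = 8·676 - 226 = 5182.
Quantity traded falls to 2858. At q = 2858 the demand price is (6914 - 2858)/6 = 676 and the supply price is (226 + 2858)/8 = 385.5.
Deadweight loss = ½ · (676 - 385.5) · (3854 - 2858) = ½ · 290.5 · 996 = 144669.

144669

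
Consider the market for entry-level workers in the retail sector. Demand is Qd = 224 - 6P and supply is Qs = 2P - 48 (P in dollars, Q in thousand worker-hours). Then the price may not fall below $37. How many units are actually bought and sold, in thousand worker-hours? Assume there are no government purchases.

2

Setting quantity demanded equal to quantity supplied, 224 - 6P = 2P - 48, gives P* = 34 and Q* = 20.
Because the floor (37) lies above the market-clearing price, it is binding.
At P = 37: Qd = 224 - 6·37 = 2 and Qs = 2·37 - 48 = 26.
The quantity actually transacted is the short side, demand: 2.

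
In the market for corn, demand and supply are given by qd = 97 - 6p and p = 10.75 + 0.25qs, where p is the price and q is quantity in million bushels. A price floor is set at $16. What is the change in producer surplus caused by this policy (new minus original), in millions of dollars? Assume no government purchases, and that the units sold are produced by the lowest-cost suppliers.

-16

Rearranging supply gives qs = 4p - 43. Setting quantity demanded equal to quantity supplied, 97 - 6p = 4p - 43, gives p* = 14 and q* = 13.
The floor of 16 is above the equilibrium price 14, so it binds.
At p = 16: qd = 97 - 6·16 = 1 and qs = 4·16 - 43 = 21.
Producer surplus without the control is ½ · (14 - 10.75) · 13 = 21.125.
With the floor, 1 units are sold at 16. The supply price at q = 1 is 11, so PS = ½ · [(16 - 10.75) + (16 - 11)] · 1 = 5.125.
Change in producer surplus = 5.125 - 21.125 = -16.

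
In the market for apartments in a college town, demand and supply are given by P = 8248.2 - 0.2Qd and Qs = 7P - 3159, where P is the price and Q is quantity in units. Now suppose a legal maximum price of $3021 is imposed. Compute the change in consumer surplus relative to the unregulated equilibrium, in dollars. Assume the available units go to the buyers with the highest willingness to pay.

9954751.1

Rearranging demand gives Qd = 41241 - 5P. Equilibrium: 41241 - 5P = 7P - 3159, so 44400 = 12P and P* = 3700, Q* = 22741.
The ceiling of 3021 is below the equilibrium price 3700, so it binds.
At P = 3021: Qd = 41241 - 5·3021 = 26136 and Qs = 7·3021 - 3159 = 17988.
Consumer surplus without the control is ½ · (8248.2 - 3700) · 22741 = 51715308.1.
With the ceiling, 17988 units are sold at 3021 (assume they go to the highest-value buyers). The demand price at Q = 17988 is 4650.6, so CS = ½ · [(8248.2 - 3021) + (4650.6 - 3021)] · 17988 = 61670059.2.
Change in consumer surplus = 61670059.2 - 51715308.1 = 9954751.1.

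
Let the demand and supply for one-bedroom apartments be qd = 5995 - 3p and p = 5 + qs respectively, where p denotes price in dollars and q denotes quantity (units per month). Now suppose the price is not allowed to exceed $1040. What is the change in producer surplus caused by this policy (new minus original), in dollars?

Rearranging supply gives qs = p - 5. Equilibrium: 5995 - 3p = p - 5, so 6000 = 4p and p* = 1500, q* = 1495.
Since 1040 < 1500, the ceiling is binding.
At p = 1040: qd = 5995 - 3·1040 = 2875 and qs = 1040 - 5 = 1035.
Producer surplus without the control is ½ · (1500 - 5) · 1495 = 1117512.5.
With the ceiling, producers sell 1035 units at 1040, so PS = ½ · (1040 - 5) · 1035 = 535612.5.
Change in producer surplus = 535612.5 - 1117512.5 = -581900.

-581900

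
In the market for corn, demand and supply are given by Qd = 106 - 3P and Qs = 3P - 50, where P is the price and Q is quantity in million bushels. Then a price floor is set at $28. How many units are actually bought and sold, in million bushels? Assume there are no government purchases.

Setting quantity demanded equal to quantity supplied, 106 - 3P = 3P - 50, gives P* = 26 and Q* = 28.
Because the floor (28) lies above the market-clearing price, it is binding.
At P = 28: Qd = 106 - 3·28 = 22 and Qs = 3·28 - 50 = 34.
The quantity actually transacted is the short side, demand: 22.

22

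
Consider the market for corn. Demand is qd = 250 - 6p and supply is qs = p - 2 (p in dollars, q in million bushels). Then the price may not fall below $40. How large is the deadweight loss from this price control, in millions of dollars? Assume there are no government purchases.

336

Equilibrium: 250 - 6p = p - 2, so 252 = 7p and p* = 36, q* = 34.
Because the floor (40) lies above the market-clearing price, it is binding.
At p = 40: qd = 250 - 6·40 = 10 and qs = 40 - 2 = 38.
Quantity traded falls to 10. At q = 10 the demand price is (250 - 10)/6 = 40 and the supply price is 2 + 10 = 12.
Deadweight loss = ½ · (40 - 12) · (34 - 10) = ½ · 28 · 24 = 336.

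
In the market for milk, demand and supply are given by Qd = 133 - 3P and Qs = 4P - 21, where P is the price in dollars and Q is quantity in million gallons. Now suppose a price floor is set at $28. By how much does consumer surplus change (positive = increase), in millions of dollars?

Without the control the market clears where 133 - 3P = 4P - 21, i.e. P* = 22 and Q* = 67.
Since 28 > 22, the floor is binding.
At P = 28: Qd = 133 - 3·28 = 49 and Qs = 4·28 - 21 = 91.
Consumer surplus without the control is ½ · (133/3 - 22) · 67 = 4489/6.
With the floor, consumers buy 49 units at 28, so CS = ½ · (133/3 - 28) · 49 = 2401/6.
Change in consumer surplus = 2401/6 - 4489/6 = -348.

-348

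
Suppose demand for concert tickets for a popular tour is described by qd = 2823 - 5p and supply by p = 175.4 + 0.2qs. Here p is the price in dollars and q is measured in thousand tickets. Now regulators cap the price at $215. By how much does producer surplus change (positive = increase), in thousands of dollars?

Rearranging supply gives qs = 5p - 877. Equilibrium: 2823 - 5p = 5p - 877, so 3700 = 10p and p* = 370, q* = 973.
Since 215 < 370, the ceiling is binding.
At p = 215: qd = 2823 - 5·215 = 1748 and qs = 5·215 - 877 = 198.
Producer surplus without the control is ½ · (370 - 175.4) · 973 = 94672.9.
With the ceiling, producers sell 198 units at 215, so PS = ½ · (215 - 175.4) · 198 = 3920.4.
Change in producer surplus = 3920.4 - 94672.9 = -90752.5.

-90752.5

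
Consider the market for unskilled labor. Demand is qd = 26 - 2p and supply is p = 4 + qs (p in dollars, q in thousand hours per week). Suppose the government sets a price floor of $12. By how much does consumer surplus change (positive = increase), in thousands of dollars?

-8

Rearranging supply gives qs = p - 4. In a free market, 26 - 2p = p - 4 gives the equilibrium p* = 10, q* = 6.
The floor of 12 is above the equilibrium price 10, so it binds.
At p = 12: qd = 26 - 2·12 = 2 and qs = 12 - 4 = 8.
Consumer surplus without the control is ½ · (13 - 10) · 6 = 9.
With the floor, consumers buy 2 units at 12, so CS = ½ · (13 - 12) · 2 = 1.
Change in consumer surplus = 1 - 9 = -8.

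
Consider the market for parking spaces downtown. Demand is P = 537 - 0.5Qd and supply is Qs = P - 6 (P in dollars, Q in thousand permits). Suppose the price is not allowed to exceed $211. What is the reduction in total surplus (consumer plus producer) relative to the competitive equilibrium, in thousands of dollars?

16650.75

Rearranging demand gives Qd = 1074 - 2P. Setting quantity demanded equal to quantity supplied, 1074 - 2P = P - 6, gives P* = 360 and Q* = 354.
Since 211 < 360, the ceiling is binding.
At P = 211: Qd = 1074 - 2·211 = 652 and Qs = 211 - 6 = 205.
Quantity traded falls to 205. At Q = 205 the demand price is (1074 - 205)/2 = 434.5 and the supply price is 6 + 205 = 211.
Deadweight loss = ½ · (434.5 - 211) · (354 - 205) = ½ · 223.5 · 149 = 16650.75.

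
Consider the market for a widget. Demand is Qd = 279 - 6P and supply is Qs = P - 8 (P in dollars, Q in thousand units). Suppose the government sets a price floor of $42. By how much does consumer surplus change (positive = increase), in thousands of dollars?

-30

Without the control the market clears where 279 - 6P = P - 8, i.e. P* = 41 and Q* = 33.
The floor of 42 is above the equilibrium price 41, so it binds.
At P = 42: Qd = 279 - 6·42 = 27 and Qs = 42 - 8 = 34.
Consumer surplus without the control is ½ · (46.5 - 41) · 33 = 90.75.
With the floor, consumers buy 27 units at 42, so CS = ½ · (46.5 - 42) · 27 = 60.75.
Change in consumer surplus = 60.75 - 90.75 = -30.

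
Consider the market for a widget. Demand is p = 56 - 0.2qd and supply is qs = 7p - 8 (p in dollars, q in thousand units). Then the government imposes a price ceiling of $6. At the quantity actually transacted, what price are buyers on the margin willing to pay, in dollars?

Rearranging demand gives qd = 280 - 5p. Without the control the market clears where 280 - 5p = 7p - 8, i.e. p* = 24 and q* = 160.
Since 6 < 24, the ceiling is binding.
At p = 6: qd = 280 - 5·6 = 250 and qs = 7·6 - 8 = 34.
Only 34 units reach the market. On the demand curve, the marginal buyer's willingness to pay at q = 34 is (280 - 34)/5 = 49.2.

49.2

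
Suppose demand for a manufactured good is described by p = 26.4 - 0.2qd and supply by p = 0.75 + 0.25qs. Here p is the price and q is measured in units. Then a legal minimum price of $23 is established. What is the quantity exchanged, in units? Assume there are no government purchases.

17

Rearranging demand gives qd = 132 - 5p; rearranging supply gives qs = 4p - 3. Setting quantity demanded equal to quantity supplied, 132 - 5p = 4p - 3, gives p* = 15 and q* = 57.
Since 23 > 15, the floor is binding.
At p = 23: qd = 132 - 5·23 = 17 and qs = 4·23 - 3 = 89.
The quantity actually transacted is the short side, demand: 17.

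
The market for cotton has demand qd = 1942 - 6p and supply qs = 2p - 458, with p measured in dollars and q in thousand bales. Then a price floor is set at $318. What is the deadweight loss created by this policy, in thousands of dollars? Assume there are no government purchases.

Setting quantity demanded equal to quantity supplied, 1942 - 6p = 2p - 458, gives p* = 300 and q* = 142.
The floor of 318 is above the equilibrium price 300, so it binds.
At p = 318: qd = 1942 - 6·318 = 34 and qs = 2·318 - 458 = 178.
Quantity traded falls to 34. At q = 34 the demand price is (1942 - 34)/6 = 318 and the supply price is (458 + 34)/2 = 246.
Deadweight loss = ½ · (318 - 246) · (142 - 34) = ½ · 72 · 108 = 3888.

3888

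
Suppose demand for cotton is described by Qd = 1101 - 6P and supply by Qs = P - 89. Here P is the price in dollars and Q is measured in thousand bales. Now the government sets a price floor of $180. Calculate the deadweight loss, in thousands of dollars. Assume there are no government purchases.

2100

Setting quantity demanded equal to quantity supplied, 1101 - 6P = P - 89, gives P* = 170 and Q* = 81.
The floor of 180 is above the equilibrium price 170, so it binds.
At P = 180: Qd = 1101 - 6·180 = 21 and Qs = 180 - 89 = 91.
Quantity traded falls to 21. At Q = 21 the demand price is (1101 - 21)/6 = 180 and the supply price is 89 + 21 = 110.
Deadweight loss = ½ · (180 - 110) · (81 - 21) = ½ · 70 · 60 = 2100.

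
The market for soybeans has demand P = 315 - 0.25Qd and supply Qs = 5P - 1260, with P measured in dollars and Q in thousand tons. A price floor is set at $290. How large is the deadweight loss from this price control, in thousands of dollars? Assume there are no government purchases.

Rearranging demand gives Qd = 1260 - 4P. In a free market, 1260 - 4P = 5P - 1260 gives the equilibrium P* = 280, Q* = 140.
The floor of 290 is above the equilibrium price 280, so it binds.
At P = 290: Qd = 1260 - 4·290 = 100 and Qs = 5·290 - 1260 = 190.
Quantity traded falls to 100. At Q = 100 the demand price is (1260 - 100)/4 = 290 and the supply price is (1260 + 100)/5 = 272.
Deadweight loss = ½ · (290 - 272) · (140 - 100) = ½ · 18 · 40 = 360.

360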